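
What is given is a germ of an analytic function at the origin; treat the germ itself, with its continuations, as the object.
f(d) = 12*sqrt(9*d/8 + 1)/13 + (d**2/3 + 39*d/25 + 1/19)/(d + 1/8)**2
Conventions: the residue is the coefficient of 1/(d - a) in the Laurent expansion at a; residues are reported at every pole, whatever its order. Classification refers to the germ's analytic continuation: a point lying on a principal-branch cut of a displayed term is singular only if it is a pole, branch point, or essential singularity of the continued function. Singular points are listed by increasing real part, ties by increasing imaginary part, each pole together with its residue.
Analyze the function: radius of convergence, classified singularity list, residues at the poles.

Denominator factor (d + 1/8)^2: pole of order 2 at -1/8, modulus 1/8.
Branch term (12/13)*sqrt(1 - d/(-8/9)): its argument vanishes at d = -8/9, a square-root branch point, modulus 8/9.
The radius of convergence is the smallest modulus among the singular points: 1/8.
The branch term is analytic at -1/8 and contributes nothing to the residue; only the rational part matters.
At the order-2 pole -1/8 set g(d) = (d - (-1/8))^2*(rational part) = d**2/3 + 39*d/25 + 1/19.
Order-2 pole: residue = g'(a); g'(-1/8) = 443/300, so the residue is 443/300.
List the singular points by increasing real part (a conjugate pair: the negative imaginary part first).

Radius of convergence at 0: 1/8.
At -8/9: an algebraic (square-root) branch point.
At -1/8: a pole of order 2; residue 443/300.


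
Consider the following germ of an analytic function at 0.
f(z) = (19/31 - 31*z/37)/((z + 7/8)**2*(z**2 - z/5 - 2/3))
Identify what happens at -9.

Denominator factors: z + 7/8 = -65/8 at z = -9; z**2 - z/5 - 2/3 = 1232/15 at z = -9 — none vanishes.
So the germ continues analytically to -9.

The point is a regular point.


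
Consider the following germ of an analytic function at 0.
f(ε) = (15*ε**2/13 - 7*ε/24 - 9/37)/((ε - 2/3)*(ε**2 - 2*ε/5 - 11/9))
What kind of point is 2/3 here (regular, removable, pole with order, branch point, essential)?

The denominator factor ε - 2/3 vanishes at 2/3 and appears to the power 1; the numerator there equals 1301/17316, nonzero, and no other factor vanishes.
Hence a pole whose order is the multiplicity, 1.

The point is a pole of order 1.


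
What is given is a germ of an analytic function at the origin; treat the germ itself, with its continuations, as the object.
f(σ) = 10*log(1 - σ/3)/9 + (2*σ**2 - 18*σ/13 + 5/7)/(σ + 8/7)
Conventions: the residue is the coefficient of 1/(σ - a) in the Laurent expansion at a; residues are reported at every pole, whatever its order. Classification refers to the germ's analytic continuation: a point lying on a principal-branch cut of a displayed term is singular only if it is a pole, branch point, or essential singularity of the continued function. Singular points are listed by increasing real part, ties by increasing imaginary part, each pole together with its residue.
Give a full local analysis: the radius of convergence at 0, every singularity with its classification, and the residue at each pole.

Denominator factor (σ + 8/7): pole of order 1 at -8/7, modulus 8/7.
Branch term (10/9)*log(1 - σ/(3)): its argument vanishes at σ = 3, a logarithmic branch point, modulus 3.
The radius of convergence is the smallest modulus among the singular points: 8/7.
The branch term is analytic at -8/7 and contributes nothing to the residue; only the rational part matters.
At the order-1 pole -8/7 set g(σ) = (σ - (-8/7))*(rational part) = 2*σ**2 - 18*σ/13 + 5/7.
Simple pole: residue = g(a) at a = -8/7, which is 3127/637.
List the singular points by increasing real part (a conjugate pair: the negative imaginary part first).

Radius of convergence at 0: 8/7.
At -8/7: a pole of order 1; residue 3127/637.
At 3: a logarithmic branch point.


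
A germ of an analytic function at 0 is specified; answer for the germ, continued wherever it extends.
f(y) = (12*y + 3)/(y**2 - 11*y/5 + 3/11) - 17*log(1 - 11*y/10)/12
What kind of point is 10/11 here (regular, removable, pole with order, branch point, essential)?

The term (-17/12)*log(1 - y/(10/11)) has argument 1 - 10/11/(10/11) = 0 at 10/11: a logarithmic (infinitely-sheeted) branch point; the remaining terms are analytic or single-valued there.

The point is a logarithmic branch point.


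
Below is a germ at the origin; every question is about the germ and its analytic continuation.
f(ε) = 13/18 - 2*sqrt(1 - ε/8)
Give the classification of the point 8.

The term (-2)*sqrt(1 - ε/(8)) has argument 1 - 8/(8) = 0 at 8: a square-root (algebraic, two-sheeted) branch point; the remaining terms are analytic or single-valued there.

The point is an algebraic (square-root) branch point.


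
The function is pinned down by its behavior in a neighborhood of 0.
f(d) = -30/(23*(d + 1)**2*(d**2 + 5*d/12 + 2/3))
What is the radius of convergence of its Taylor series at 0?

Denominator factor (d + 1)^2: pole of order 2 at -1, modulus 1.
Denominator factor (d**2 + 5*d/12 + 2/3): discriminant -359/144, complex-conjugate roots (-5/24) + ((1/24)*sqrt(359))*i and (-5/24) - ((1/24)*sqrt(359))*i; poles of order 1, moduli (1/3)*sqrt(6) and (1/3)*sqrt(6).
The radius of convergence is the smallest modulus among the singular points: (1/3)*sqrt(6).

The radius of convergence is (1/3)*sqrt(6).


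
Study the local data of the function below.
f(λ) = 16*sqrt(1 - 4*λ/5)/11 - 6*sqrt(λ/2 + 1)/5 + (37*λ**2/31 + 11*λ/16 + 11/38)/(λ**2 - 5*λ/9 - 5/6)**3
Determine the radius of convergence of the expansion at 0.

The radius of convergence is -5/18 + (1/18)*sqrt(295).

Denominator factor (λ**2 - 5*λ/9 - 5/6)^3: discriminant 295/81, real irrational roots 5/18 + (1/18)*sqrt(295) and 5/18 - (1/18)*sqrt(295); poles of order 3, moduli 5/18 + (1/18)*sqrt(295) and -5/18 + (1/18)*sqrt(295).
Branch term (16/11)*sqrt(1 - λ/(5/4)): its argument vanishes at λ = 5/4, a square-root branch point, modulus 5/4.
Branch term (-6/5)*sqrt(1 - λ/(-2)): its argument vanishes at λ = -2, a square-root branch point, modulus 2.
The radius of convergence is the smallest modulus among the singular points: -5/18 + (1/18)*sqrt(295).


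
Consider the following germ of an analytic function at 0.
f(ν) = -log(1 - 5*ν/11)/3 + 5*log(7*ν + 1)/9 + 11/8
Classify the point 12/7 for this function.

The point is a regular point.

There is no denominator, hence no pole anywhere.
Branch term log(1 - ν/(-1/7)): argument at 12/7 is 13, nonzero, so 12/7 is not its branch point (a point on a principal cut is still regular for the continued germ).
Branch term log(1 - ν/(11/5)): argument at 12/7 is 17/77, nonzero, so 12/7 is not its branch point (a point on a principal cut is still regular for the continued germ).
So the germ continues analytically to 12/7.


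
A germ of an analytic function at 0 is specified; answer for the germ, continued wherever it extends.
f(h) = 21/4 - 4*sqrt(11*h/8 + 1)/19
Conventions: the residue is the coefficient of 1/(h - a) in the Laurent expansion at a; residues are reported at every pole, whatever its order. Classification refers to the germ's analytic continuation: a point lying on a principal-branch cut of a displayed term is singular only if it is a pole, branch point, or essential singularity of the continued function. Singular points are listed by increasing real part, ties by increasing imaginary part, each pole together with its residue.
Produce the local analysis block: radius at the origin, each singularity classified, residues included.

Branch term (-4/19)*sqrt(1 - h/(-8/11)): its argument vanishes at h = -8/11, a square-root branch point, modulus 8/11.
The radius of convergence is the smallest modulus among the singular points: 8/11.

Radius of convergence at 0: 8/11.
At -8/11: an algebraic (square-root) branch point.


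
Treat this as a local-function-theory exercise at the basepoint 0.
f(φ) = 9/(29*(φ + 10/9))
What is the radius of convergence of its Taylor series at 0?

Denominator factor (φ + 10/9): pole of order 1 at -10/9, modulus 10/9.
The radius of convergence is the smallest modulus among the singular points: 10/9.

The radius of convergence is 10/9.


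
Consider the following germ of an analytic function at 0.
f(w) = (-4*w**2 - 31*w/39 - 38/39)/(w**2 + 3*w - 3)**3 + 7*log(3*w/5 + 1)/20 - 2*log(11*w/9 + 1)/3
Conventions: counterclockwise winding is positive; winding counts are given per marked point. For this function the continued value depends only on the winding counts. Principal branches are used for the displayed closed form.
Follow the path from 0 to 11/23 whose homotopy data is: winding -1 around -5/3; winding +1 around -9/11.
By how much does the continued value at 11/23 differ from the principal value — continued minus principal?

The rational part is single-valued and drops out of the difference; each branch term changes only by its own monodromy.
(-2/3)*log(1 - w/(-9/11)): each positive loop around -9/11 adds 2*pi*i to the log, so winding +1 contributes (-2/3)*(1)*2*pi*i = -(4/3)*pi*i.
(7/20)*log(1 - w/(-5/3)): each positive loop around -5/3 adds 2*pi*i to the log, so winding -1 contributes (7/20)*(-1)*2*pi*i = -(7/10)*pi*i.
Summing the contributions at w = 11/23 gives -(61/30)*pi*i.

Continued minus principal equals -(61/30)*pi*i.


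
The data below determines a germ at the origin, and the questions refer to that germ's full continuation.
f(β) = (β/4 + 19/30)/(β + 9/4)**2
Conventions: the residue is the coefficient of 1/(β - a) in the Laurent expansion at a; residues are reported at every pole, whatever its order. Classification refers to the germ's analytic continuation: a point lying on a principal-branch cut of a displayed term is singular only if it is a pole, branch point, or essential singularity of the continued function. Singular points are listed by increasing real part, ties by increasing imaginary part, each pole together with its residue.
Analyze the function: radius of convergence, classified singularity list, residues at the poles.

Radius of convergence at 0: 9/4.
At -9/4: a pole of order 2; residue 1/4.

Denominator factor (β + 9/4)^2: pole of order 2 at -9/4, modulus 9/4.
The radius of convergence is the smallest modulus among the singular points: 9/4.
At the order-2 pole -9/4 set g(β) = (β - (-9/4))^2*f(β) = β/4 + 19/30.
Order-2 pole: residue = g'(a); g'(-9/4) = 1/4, so the residue is 1/4.


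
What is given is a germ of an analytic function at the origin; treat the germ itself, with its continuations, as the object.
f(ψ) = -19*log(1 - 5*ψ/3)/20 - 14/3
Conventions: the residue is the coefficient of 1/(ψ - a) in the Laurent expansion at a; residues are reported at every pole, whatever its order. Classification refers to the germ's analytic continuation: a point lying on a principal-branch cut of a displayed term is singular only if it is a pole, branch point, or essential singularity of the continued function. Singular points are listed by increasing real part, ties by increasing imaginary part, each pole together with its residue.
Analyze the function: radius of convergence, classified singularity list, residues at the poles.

Branch term (-19/20)*log(1 - ψ/(3/5)): its argument vanishes at ψ = 3/5, a logarithmic branch point, modulus 3/5.
The radius of convergence is the smallest modulus among the singular points: 3/5.

Radius of convergence at 0: 3/5.
At 3/5: a logarithmic branch point.


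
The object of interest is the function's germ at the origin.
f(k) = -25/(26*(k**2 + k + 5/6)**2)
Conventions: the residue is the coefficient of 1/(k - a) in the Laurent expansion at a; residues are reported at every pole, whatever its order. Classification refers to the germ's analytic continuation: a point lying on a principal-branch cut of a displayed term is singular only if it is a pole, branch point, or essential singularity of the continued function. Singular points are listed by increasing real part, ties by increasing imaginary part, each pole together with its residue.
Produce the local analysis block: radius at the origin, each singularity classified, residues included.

Denominator factor (k**2 + k + 5/6)^2: discriminant -7/3, complex-conjugate roots (-1/2) + ((1/6)*sqrt(21))*i and (-1/2) - ((1/6)*sqrt(21))*i; poles of order 2, moduli (1/6)*sqrt(30) and (1/6)*sqrt(30).
The radius of convergence is the smallest modulus among the singular points: (1/6)*sqrt(30).
The factor k**2 + k + 5/6 splits as (k - a)(k - a') with a = (-1/2) - ((1/6)*sqrt(21))*i, a' = (-1/2) + ((1/6)*sqrt(21))*i. At the order-2 pole a set g(k) = (k - a)^2*f(k) = [-25/26] / (k - a')^2.
Order-2 pole: residue = g'(a); g'((-1/2) - ((1/6)*sqrt(21))*i) = -((75/637)*sqrt(21))*i, so the residue is -((75/637)*sqrt(21))*i.
The factor k**2 + k + 5/6 splits as (k - a)(k - a') with a = (-1/2) + ((1/6)*sqrt(21))*i, a' = (-1/2) - ((1/6)*sqrt(21))*i. At the order-2 pole a set g(k) = (k - a)^2*f(k) = [-25/26] / (k - a')^2.
Order-2 pole: residue = g'(a); g'((-1/2) + ((1/6)*sqrt(21))*i) = ((75/637)*sqrt(21))*i, so the residue is ((75/637)*sqrt(21))*i.
List the singular points by increasing real part (a conjugate pair: the negative imaginary part first).

Radius of convergence at 0: (1/6)*sqrt(30).
At (-1/2) - ((1/6)*sqrt(21))*i: a pole of order 2; residue -((75/637)*sqrt(21))*i.
At (-1/2) + ((1/6)*sqrt(21))*i: a pole of order 2; residue ((75/637)*sqrt(21))*i.


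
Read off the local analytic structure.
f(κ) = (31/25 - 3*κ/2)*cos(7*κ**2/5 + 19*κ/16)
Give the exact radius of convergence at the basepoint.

The radius of convergence is infinite.

The factor cos(7*κ**2/5 + 19*κ/16) is entire and contributes no finite singular point.
The polynomial part has no poles.
No finite singular points: the Taylor series at 0 converges everywhere.


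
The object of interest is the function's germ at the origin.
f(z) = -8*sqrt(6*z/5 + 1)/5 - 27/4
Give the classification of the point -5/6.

The point is an algebraic (square-root) branch point.

The term (-8/5)*sqrt(1 - z/(-5/6)) has argument 1 - -5/6/(-5/6) = 0 at -5/6: a square-root (algebraic, two-sheeted) branch point; the remaining terms are analytic or single-valued there.


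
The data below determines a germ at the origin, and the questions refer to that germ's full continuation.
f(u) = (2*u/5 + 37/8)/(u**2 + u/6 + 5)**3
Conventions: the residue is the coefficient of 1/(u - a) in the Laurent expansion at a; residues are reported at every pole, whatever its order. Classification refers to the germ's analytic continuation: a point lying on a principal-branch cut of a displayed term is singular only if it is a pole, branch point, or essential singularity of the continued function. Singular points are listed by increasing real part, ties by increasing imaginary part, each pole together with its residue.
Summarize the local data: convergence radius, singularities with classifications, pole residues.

Radius of convergence at 0: sqrt(5).
At (-1/12) - ((1/12)*sqrt(719))*i: a pole of order 3; residue ((1071144/1858474795)*sqrt(719))*i.
At (-1/12) + ((1/12)*sqrt(719))*i: a pole of order 3; residue -((1071144/1858474795)*sqrt(719))*i.

Denominator factor (u**2 + u/6 + 5)^3: discriminant -719/36, complex-conjugate roots (-1/12) + ((1/12)*sqrt(719))*i and (-1/12) - ((1/12)*sqrt(719))*i; poles of order 3, moduli sqrt(5) and sqrt(5).
The radius of convergence is the smallest modulus among the singular points: sqrt(5).
The factor u**2 + u/6 + 5 splits as (u - a)(u - a') with a = (-1/12) - ((1/12)*sqrt(719))*i, a' = (-1/12) + ((1/12)*sqrt(719))*i. At the order-3 pole a set g(u) = (u - a)^3*f(u) = [2*u/5 + 37/8] / (u - a')^3.
Order-3 pole: residue = g''(a)/2; g''((-1/12) - ((1/12)*sqrt(719))*i) = ((2142288/1858474795)*sqrt(719))*i, so the residue is ((1071144/1858474795)*sqrt(719))*i.
The factor u**2 + u/6 + 5 splits as (u - a)(u - a') with a = (-1/12) + ((1/12)*sqrt(719))*i, a' = (-1/12) - ((1/12)*sqrt(719))*i. At the order-3 pole a set g(u) = (u - a)^3*f(u) = [2*u/5 + 37/8] / (u - a')^3.
Order-3 pole: residue = g''(a)/2; g''((-1/12) + ((1/12)*sqrt(719))*i) = -((2142288/1858474795)*sqrt(719))*i, so the residue is -((1071144/1858474795)*sqrt(719))*i.
List the singular points by increasing real part (a conjugate pair: the negative imaginary part first).


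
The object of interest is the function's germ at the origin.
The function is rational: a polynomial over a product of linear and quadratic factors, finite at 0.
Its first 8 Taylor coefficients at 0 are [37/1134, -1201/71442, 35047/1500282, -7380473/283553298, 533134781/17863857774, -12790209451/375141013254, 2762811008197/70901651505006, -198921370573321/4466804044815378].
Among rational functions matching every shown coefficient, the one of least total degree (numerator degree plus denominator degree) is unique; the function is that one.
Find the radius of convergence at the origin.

No rational of total degree below 4 reproduces all 8 coefficients; solving the [1/3] Pade equations on them gives f(n) = (15*n/16 + 37/16)/((n - 9)**2*(n + 7/8)), whose expansion matches every shown term.
Denominator factor (n + 7/8): pole of order 1 at -7/8, modulus 7/8.
Denominator factor (n - 9)^2: pole of order 2 at 9, modulus 9.
The radius of convergence is the smallest modulus among the singular points: 7/8.

The radius of convergence is 7/8.


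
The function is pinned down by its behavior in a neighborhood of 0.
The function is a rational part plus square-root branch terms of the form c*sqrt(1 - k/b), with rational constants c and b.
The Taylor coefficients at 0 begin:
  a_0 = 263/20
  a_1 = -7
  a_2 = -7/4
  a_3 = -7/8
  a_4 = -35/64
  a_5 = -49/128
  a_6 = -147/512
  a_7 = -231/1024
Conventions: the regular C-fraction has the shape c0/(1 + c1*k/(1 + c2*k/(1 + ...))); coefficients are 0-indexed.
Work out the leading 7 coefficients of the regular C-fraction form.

Taylor coefficients (read off): a_0 = 263/20, a_1 = -7, a_2 = -7/4, a_3 = -7/8, a_4 = -35/64, a_5 = -49/128, a_6 = -147/512.
c0 = a_0 = 263/20. Peel one level at a time: if S = 1 + c*k/S' with S'(0) = 1, then c is the k-coefficient of S and S' = c*k/(S - 1).
S_1 = c0/f = 1 + (140/263)*k + (28805/69169)*k^2 + ...; c1 = 140/263.
S_2 = c1*k/(S_1 - 1) = 1 + (-823/1052)*k + (-1/16)*k^2 + ...; c2 = -823/1052.
S_3 = c2*k/(S_2 - 1) = 1 + (-263/3292)*k + (-363729/10837264)*k^2 + ...; c3 = -263/3292.
S_4 = c3*k/(S_3 - 1) = 1 + (-1383/3292)*k + (-1/16)*k^2 + ...; c4 = -1383/3292.
S_5 = c4*k/(S_4 - 1) = 1 + (-823/5532)*k + (-1599089/30603024)*k^2 + ...; c5 = -823/5532.
S_6 = c5*k/(S_5 - 1) = 1 + (-1943/5532)*k + ...; c6 = -1943/5532.

The regular C-fraction coefficients are [263/20, 140/263, -823/1052, -263/3292, -1383/3292, -823/5532, -1943/5532].


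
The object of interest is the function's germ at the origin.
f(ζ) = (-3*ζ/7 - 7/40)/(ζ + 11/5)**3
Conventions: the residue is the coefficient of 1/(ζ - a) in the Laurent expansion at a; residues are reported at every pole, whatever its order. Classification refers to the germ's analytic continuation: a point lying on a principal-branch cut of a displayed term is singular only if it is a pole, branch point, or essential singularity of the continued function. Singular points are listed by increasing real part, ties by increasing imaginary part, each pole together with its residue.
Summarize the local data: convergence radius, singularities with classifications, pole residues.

Radius of convergence at 0: 11/5.
At -11/5: a pole of order 3; residue 0.

Denominator factor (ζ + 11/5)^3: pole of order 3 at -11/5, modulus 11/5.
The radius of convergence is the smallest modulus among the singular points: 11/5.
At the order-3 pole -11/5 set g(ζ) = (ζ - (-11/5))^3*f(ζ) = -3*ζ/7 - 7/40.
Order-3 pole: residue = g''(a)/2; g''(-11/5) = 0, so the residue is 0.


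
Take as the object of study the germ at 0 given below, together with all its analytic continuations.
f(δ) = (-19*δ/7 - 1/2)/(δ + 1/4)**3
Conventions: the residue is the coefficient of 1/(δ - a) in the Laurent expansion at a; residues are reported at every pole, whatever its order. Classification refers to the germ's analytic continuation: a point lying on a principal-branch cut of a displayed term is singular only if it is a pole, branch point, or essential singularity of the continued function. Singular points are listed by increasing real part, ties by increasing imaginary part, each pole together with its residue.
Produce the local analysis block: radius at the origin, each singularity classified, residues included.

Denominator factor (δ + 1/4)^3: pole of order 3 at -1/4, modulus 1/4.
The radius of convergence is the smallest modulus among the singular points: 1/4.
At the order-3 pole -1/4 set g(δ) = (δ - (-1/4))^3*f(δ) = -19*δ/7 - 1/2.
Order-3 pole: residue = g''(a)/2; g''(-1/4) = 0, so the residue is 0.

Radius of convergence at 0: 1/4.
At -1/4: a pole of order 3; residue 0.


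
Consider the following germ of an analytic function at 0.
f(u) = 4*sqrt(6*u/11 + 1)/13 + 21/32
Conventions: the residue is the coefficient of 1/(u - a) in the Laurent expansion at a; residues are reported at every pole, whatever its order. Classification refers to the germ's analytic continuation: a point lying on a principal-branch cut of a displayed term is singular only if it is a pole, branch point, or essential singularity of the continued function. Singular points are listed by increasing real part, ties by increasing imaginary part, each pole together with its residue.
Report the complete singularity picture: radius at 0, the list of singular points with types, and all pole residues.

Branch term (4/13)*sqrt(1 - u/(-11/6)): its argument vanishes at u = -11/6, a square-root branch point, modulus 11/6.
The radius of convergence is the smallest modulus among the singular points: 11/6.

Radius of convergence at 0: 11/6.
At -11/6: an algebraic (square-root) branch point.


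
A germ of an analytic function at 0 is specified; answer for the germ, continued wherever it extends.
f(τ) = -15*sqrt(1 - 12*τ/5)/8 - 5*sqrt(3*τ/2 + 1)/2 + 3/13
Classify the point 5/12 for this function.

The point is an algebraic (square-root) branch point.

The term (-15/8)*sqrt(1 - τ/(5/12)) has argument 1 - 5/12/(5/12) = 0 at 5/12: a square-root (algebraic, two-sheeted) branch point; the remaining terms are analytic or single-valued there.


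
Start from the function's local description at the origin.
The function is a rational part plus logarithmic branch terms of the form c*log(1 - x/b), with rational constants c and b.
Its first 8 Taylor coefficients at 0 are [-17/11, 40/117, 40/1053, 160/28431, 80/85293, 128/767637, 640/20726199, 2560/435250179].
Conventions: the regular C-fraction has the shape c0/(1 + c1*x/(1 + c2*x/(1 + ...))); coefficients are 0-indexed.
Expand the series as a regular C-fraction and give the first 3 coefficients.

The regular C-fraction coefficients are [-17/11, 440/1989, -661/1989].

Taylor coefficients (read off): a_0 = -17/11, a_1 = 40/117, a_2 = 40/1053.
c0 = a_0 = -17/11. Peel one level at a time: if S = 1 + c*x/S' with S'(0) = 1, then c is the x-coefficient of S and S' = c*x/(S - 1).
S_1 = c0/f = 1 + (440/1989)*x + (290840/3956121)*x^2 + ...; c1 = 440/1989.
S_2 = c1*x/(S_1 - 1) = 1 + (-661/1989)*x + ...; c2 = -661/1989.


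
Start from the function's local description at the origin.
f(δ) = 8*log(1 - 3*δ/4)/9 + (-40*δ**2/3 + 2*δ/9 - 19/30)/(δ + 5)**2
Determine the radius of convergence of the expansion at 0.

The radius of convergence is 4/3.

Denominator factor (δ + 5)^2: pole of order 2 at -5, modulus 5.
Branch term (8/9)*log(1 - δ/(4/3)): its argument vanishes at δ = 4/3, a logarithmic branch point, modulus 4/3.
The radius of convergence is the smallest modulus among the singular points: 4/3.


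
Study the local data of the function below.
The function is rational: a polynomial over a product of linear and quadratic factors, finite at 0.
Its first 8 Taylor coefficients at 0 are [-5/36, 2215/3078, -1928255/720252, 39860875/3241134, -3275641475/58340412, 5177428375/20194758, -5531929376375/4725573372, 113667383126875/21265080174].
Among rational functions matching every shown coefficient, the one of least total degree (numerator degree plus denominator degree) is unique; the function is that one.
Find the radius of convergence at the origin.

No rational of total degree below 4 reproduces all 8 coefficients; solving the [2/2] Pade equations on them gives f(ρ) = (-14*ρ**2/13 - 7*ρ/38 + 1/4)/(ρ**2 - 8*ρ - 9/5), whose expansion matches every shown term.
Denominator factor (ρ**2 - 8*ρ - 9/5): discriminant 356/5, real irrational roots 4 + (1/5)*sqrt(445) and 4 - (1/5)*sqrt(445); poles of order 1, moduli 4 + (1/5)*sqrt(445) and -4 + (1/5)*sqrt(445).
The radius of convergence is the smallest modulus among the singular points: -4 + (1/5)*sqrt(445).

The radius of convergence is -4 + (1/5)*sqrt(445).


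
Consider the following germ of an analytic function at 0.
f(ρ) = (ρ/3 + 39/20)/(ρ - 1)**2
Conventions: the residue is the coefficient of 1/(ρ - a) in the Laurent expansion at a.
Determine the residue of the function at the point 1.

The residue is 1/3.

At the order-2 pole 1 set g(ρ) = (ρ - (1))^2*f(ρ) = ρ/3 + 39/20.
Order-2 pole: residue = g'(a); g'(1) = 1/3, so the residue is 1/3.


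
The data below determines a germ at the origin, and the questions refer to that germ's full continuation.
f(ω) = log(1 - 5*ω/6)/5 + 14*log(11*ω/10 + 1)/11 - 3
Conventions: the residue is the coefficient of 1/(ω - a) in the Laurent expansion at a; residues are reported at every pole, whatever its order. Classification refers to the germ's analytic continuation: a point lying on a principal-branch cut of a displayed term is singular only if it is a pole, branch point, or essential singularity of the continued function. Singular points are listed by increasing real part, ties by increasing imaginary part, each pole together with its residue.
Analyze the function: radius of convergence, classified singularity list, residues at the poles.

Branch term (14/11)*log(1 - ω/(-10/11)): its argument vanishes at ω = -10/11, a logarithmic branch point, modulus 10/11.
Branch term (1/5)*log(1 - ω/(6/5)): its argument vanishes at ω = 6/5, a logarithmic branch point, modulus 6/5.
The radius of convergence is the smallest modulus among the singular points: 10/11.
List the singular points by increasing real part (a conjugate pair: the negative imaginary part first).

Radius of convergence at 0: 10/11.
At -10/11: a logarithmic branch point.
At 6/5: a logarithmic branch point.


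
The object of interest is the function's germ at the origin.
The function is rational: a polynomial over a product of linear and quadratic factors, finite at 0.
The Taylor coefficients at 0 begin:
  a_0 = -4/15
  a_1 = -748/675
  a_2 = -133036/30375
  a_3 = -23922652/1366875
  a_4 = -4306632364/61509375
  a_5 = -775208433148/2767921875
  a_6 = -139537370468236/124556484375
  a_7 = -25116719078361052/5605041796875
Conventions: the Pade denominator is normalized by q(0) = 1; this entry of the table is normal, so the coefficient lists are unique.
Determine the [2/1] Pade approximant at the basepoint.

The Pade approximant has numerator coefficients [-4/15, -21224/498885, 8048/166295]; denominator coefficients [1, -5980663/1496655].

Taylor coefficients needed (read off): a_0 = -4/15, a_1 = -748/675, a_2 = -133036/30375, a_3 = -23922652/1366875.
Write the denominator as Q(ω) = 1 + q1*ω. Requiring Q*f - P = O(ω^4) with deg P <= 2 kills the coefficients of ω^3..ω^3 in Q*f:
  ω^3: a_3 + q1*a_2 = 0, i.e. -23922652/1366875 + (-133036/30375)*q1 = 0.
Solving this linear system: q1 = -5980663/1496655.
The numerator is Q*f truncated at degree 2: P0 = a_0 = -4/15; P1 = a_1 + q1*a_0 = -21224/498885; P2 = a_2 + q1*a_1 = 8048/166295.


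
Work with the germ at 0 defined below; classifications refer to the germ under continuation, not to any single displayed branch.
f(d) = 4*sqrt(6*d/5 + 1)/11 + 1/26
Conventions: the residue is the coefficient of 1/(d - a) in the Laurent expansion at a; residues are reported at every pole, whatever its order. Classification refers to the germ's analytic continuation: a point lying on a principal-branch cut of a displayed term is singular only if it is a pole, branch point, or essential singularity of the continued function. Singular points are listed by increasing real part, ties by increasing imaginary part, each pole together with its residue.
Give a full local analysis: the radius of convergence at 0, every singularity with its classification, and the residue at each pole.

Radius of convergence at 0: 5/6.
At -5/6: an algebraic (square-root) branch point.

Branch term (4/11)*sqrt(1 - d/(-5/6)): its argument vanishes at d = -5/6, a square-root branch point, modulus 5/6.
The radius of convergence is the smallest modulus among the singular points: 5/6.


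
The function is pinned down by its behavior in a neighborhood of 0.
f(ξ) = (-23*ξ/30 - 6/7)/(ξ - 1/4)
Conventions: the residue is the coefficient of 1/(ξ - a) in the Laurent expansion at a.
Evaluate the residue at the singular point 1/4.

The residue is -881/840.

At the order-1 pole 1/4 set g(ξ) = (ξ - (1/4))*f(ξ) = -23*ξ/30 - 6/7.
Simple pole: residue = g(a) at a = 1/4, which is -881/840.


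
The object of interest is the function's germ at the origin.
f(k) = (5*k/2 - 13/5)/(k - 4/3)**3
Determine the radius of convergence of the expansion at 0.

Denominator factor (k - 4/3)^3: pole of order 3 at 4/3, modulus 4/3.
The radius of convergence is the smallest modulus among the singular points: 4/3.

The radius of convergence is 4/3.


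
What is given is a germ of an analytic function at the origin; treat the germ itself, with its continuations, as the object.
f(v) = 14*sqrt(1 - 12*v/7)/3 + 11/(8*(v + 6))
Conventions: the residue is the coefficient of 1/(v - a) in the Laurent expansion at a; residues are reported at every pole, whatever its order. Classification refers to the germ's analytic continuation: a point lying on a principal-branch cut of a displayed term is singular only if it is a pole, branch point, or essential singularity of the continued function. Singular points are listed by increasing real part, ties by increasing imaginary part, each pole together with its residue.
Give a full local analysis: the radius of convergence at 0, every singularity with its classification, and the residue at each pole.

Denominator factor (v + 6): pole of order 1 at -6, modulus 6.
Branch term (14/3)*sqrt(1 - v/(7/12)): its argument vanishes at v = 7/12, a square-root branch point, modulus 7/12.
The radius of convergence is the smallest modulus among the singular points: 7/12.
The branch term is analytic at -6 and contributes nothing to the residue; only the rational part matters.
At the order-1 pole -6 set g(v) = (v - (-6))*(rational part) = 11/8.
Simple pole: residue = g(a) at a = -6, which is 11/8.
List the singular points by increasing real part (a conjugate pair: the negative imaginary part first).

Radius of convergence at 0: 7/12.
At -6: a pole of order 1; residue 11/8.
At 7/12: an algebraic (square-root) branch point.


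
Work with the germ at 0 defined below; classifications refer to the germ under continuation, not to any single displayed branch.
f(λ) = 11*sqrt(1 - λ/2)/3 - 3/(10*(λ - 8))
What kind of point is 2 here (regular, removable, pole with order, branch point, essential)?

The term (11/3)*sqrt(1 - λ/(2)) has argument 1 - 2/(2) = 0 at 2: a square-root (algebraic, two-sheeted) branch point; the remaining terms are analytic or single-valued there.

The point is an algebraic (square-root) branch point.


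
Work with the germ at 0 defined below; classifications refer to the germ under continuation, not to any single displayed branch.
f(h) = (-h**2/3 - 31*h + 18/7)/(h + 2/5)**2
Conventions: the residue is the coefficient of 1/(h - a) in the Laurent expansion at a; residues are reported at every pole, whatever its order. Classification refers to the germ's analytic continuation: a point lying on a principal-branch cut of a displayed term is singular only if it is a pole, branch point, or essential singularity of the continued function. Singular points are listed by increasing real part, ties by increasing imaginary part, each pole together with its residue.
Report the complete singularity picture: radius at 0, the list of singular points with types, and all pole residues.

Radius of convergence at 0: 2/5.
At -2/5: a pole of order 2; residue -461/15.

Denominator factor (h + 2/5)^2: pole of order 2 at -2/5, modulus 2/5.
The radius of convergence is the smallest modulus among the singular points: 2/5.
At the order-2 pole -2/5 set g(h) = (h - (-2/5))^2*f(h) = -h**2/3 - 31*h + 18/7.
Order-2 pole: residue = g'(a); g'(-2/5) = -461/15, so the residue is -461/15.


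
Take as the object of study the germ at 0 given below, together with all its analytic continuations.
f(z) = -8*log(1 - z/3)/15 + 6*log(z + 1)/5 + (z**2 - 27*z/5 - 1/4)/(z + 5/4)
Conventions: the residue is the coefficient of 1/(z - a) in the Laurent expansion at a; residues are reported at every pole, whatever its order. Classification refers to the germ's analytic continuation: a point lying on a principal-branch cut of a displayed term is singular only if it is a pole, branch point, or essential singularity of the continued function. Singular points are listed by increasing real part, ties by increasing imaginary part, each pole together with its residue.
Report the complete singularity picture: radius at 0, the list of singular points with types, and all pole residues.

Denominator factor (z + 5/4): pole of order 1 at -5/4, modulus 5/4.
Branch term (6/5)*log(1 - z/(-1)): its argument vanishes at z = -1, a logarithmic branch point, modulus 1.
Branch term (-8/15)*log(1 - z/(3)): its argument vanishes at z = 3, a logarithmic branch point, modulus 3.
The radius of convergence is the smallest modulus among the singular points: 1.
The branch terms are analytic at -5/4 and contribute nothing to the residue; only the rational part matters.
At the order-1 pole -5/4 set g(z) = (z - (-5/4))*(rational part) = z**2 - 27*z/5 - 1/4.
Simple pole: residue = g(a) at a = -5/4, which is 129/16.
List the singular points by increasing real part (a conjugate pair: the negative imaginary part first).

Radius of convergence at 0: 1.
At -5/4: a pole of order 1; residue 129/16.
At -1: a logarithmic branch point.
At 3: a logarithmic branch point.


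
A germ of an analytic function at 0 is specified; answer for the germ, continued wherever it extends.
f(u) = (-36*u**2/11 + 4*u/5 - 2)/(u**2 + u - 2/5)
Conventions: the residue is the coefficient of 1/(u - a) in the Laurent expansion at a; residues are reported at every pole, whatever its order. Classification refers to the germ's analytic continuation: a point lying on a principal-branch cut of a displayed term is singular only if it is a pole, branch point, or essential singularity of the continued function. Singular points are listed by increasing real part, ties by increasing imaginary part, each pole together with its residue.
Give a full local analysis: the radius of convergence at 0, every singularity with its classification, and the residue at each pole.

Radius of convergence at 0: -1/2 + (1/10)*sqrt(65).
At -1/2 - (1/10)*sqrt(65): a pole of order 1; residue 112/55 + (294/715)*sqrt(65).
At -1/2 + (1/10)*sqrt(65): a pole of order 1; residue 112/55 - (294/715)*sqrt(65).

Denominator factor (u**2 + u - 2/5): discriminant 13/5, real irrational roots -1/2 + (1/10)*sqrt(65) and -1/2 - (1/10)*sqrt(65); poles of order 1, moduli -1/2 + (1/10)*sqrt(65) and 1/2 + (1/10)*sqrt(65).
The radius of convergence is the smallest modulus among the singular points: -1/2 + (1/10)*sqrt(65).
The factor u**2 + u - 2/5 splits as (u - a)(u - a') with a = -1/2 - (1/10)*sqrt(65), a' = -1/2 + (1/10)*sqrt(65). At the order-1 pole a set g(u) = (u - a)*f(u) = [-36*u**2/11 + 4*u/5 - 2] / (u - a').
Simple pole: residue = g(a) at a = -1/2 - (1/10)*sqrt(65), which is 112/55 + (294/715)*sqrt(65).
The factor u**2 + u - 2/5 splits as (u - a)(u - a') with a = -1/2 + (1/10)*sqrt(65), a' = -1/2 - (1/10)*sqrt(65). At the order-1 pole a set g(u) = (u - a)*f(u) = [-36*u**2/11 + 4*u/5 - 2] / (u - a').
Simple pole: residue = g(a) at a = -1/2 + (1/10)*sqrt(65), which is 112/55 - (294/715)*sqrt(65).
List the singular points by increasing real part (a conjugate pair: the negative imaginary part first).


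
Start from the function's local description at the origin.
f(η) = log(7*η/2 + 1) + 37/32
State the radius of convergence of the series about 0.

Branch term (1)*log(1 - η/(-2/7)): its argument vanishes at η = -2/7, a logarithmic branch point, modulus 2/7.
The radius of convergence is the smallest modulus among the singular points: 2/7.

The radius of convergence is 2/7.


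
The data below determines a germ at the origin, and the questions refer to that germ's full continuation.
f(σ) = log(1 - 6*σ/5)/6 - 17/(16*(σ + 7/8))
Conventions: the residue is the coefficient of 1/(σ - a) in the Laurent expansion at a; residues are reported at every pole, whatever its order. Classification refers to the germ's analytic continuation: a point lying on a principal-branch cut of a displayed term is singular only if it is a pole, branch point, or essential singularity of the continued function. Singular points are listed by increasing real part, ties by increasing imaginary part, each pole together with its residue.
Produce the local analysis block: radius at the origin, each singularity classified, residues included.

Radius of convergence at 0: 5/6.
At -7/8: a pole of order 1; residue -17/16.
At 5/6: a logarithmic branch point.

Denominator factor (σ + 7/8): pole of order 1 at -7/8, modulus 7/8.
Branch term (1/6)*log(1 - σ/(5/6)): its argument vanishes at σ = 5/6, a logarithmic branch point, modulus 5/6.
The radius of convergence is the smallest modulus among the singular points: 5/6.
The branch term is analytic at -7/8 and contributes nothing to the residue; only the rational part matters.
At the order-1 pole -7/8 set g(σ) = (σ - (-7/8))*(rational part) = -17/16.
Simple pole: residue = g(a) at a = -7/8, which is -17/16.
List the singular points by increasing real part (a conjugate pair: the negative imaginary part first).


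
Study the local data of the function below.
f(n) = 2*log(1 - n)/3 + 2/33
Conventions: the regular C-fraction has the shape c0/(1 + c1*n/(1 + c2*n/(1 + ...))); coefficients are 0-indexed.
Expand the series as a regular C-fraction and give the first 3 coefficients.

The regular C-fraction coefficients are [2/33, 11, -23/2].

Taylor coefficients (expand at 0): a_0 = 2/33, a_1 = -2/3, a_2 = -1/3.
c0 = a_0 = 2/33. Peel one level at a time: if S = 1 + c*n/S' with S'(0) = 1, then c is the n-coefficient of S and S' = c*n/(S - 1).
S_1 = c0/f = 1 + (11)*n + (253/2)*n^2 + ...; c1 = 11.
S_2 = c1*n/(S_1 - 1) = 1 + (-23/2)*n + ...; c2 = -23/2.


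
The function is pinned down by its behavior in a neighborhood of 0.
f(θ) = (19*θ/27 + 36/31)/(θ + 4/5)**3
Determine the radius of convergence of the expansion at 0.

Denominator factor (θ + 4/5)^3: pole of order 3 at -4/5, modulus 4/5.
The radius of convergence is the smallest modulus among the singular points: 4/5.

The radius of convergence is 4/5.


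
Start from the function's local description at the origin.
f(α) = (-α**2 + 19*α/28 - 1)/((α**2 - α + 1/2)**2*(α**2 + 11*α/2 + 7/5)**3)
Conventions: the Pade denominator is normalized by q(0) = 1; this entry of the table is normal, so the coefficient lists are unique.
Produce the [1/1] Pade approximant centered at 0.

The Pade approximant has numerator coefficients [-500/343, 196625/81291]; denominator coefficients [1, 22579/3318].

Taylor coefficients needed (expand at 0): a_0 = -500/343, a_1 = 29625/2401, a_2 = -2822375/33614.
Write the denominator as Q(α) = 1 + q1*α. Requiring Q*f - P = O(α^3) with deg P <= 1 kills the coefficients of α^2..α^2 in Q*f:
  α^2: a_2 + q1*a_1 = 0, i.e. -2822375/33614 + (29625/2401)*q1 = 0.
Solving this linear system: q1 = 22579/3318.
The numerator is Q*f truncated at degree 1: P0 = a_0 = -500/343; P1 = a_1 + q1*a_0 = 196625/81291.


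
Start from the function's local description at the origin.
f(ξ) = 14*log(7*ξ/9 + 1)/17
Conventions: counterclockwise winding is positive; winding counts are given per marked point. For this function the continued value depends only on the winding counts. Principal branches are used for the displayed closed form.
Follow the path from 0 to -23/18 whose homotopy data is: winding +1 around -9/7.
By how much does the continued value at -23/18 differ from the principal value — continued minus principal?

The rational part is single-valued and drops out of the difference; each branch term changes only by its own monodromy.
(14/17)*log(1 - ξ/(-9/7)): each positive loop around -9/7 adds 2*pi*i to the log, so winding +1 contributes (14/17)*(1)*2*pi*i = (28/17)*pi*i.
Summing the contributions at ξ = -23/18 gives (28/17)*pi*i.

Continued minus principal equals (28/17)*pi*i.
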